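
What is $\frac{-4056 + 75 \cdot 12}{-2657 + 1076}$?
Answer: $\frac{1052}{527} \approx 1.9962$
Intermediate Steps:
$\frac{-4056 + 75 \cdot 12}{-2657 + 1076} = \frac{-4056 + 900}{-1581} = \left(-3156\right) \left(- \frac{1}{1581}\right) = \frac{1052}{527}$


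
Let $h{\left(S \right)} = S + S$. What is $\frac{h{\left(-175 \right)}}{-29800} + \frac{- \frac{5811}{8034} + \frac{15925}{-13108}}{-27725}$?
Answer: $\frac{32948117577}{2788697998550} \approx 0.011815$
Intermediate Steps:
$h{\left(S \right)} = 2 S$
$\frac{h{\left(-175 \right)}}{-29800} + \frac{- \frac{5811}{8034} + \frac{15925}{-13108}}{-27725} = \frac{2 \left(-175\right)}{-29800} + \frac{- \frac{5811}{8034} + \frac{15925}{-13108}}{-27725} = \left(-350\right) \left(- \frac{1}{29800}\right) + \left(\left(-5811\right) \frac{1}{8034} + 15925 \left(- \frac{1}{13108}\right)\right) \left(- \frac{1}{27725}\right) = \frac{7}{596} + \left(- \frac{149}{206} - \frac{15925}{13108}\right) \left(- \frac{1}{27725}\right) = \frac{7}{596} - - \frac{2616821}{37432187900} = \frac{7}{596} + \frac{2616821}{37432187900} = \frac{32948117577}{2788697998550}$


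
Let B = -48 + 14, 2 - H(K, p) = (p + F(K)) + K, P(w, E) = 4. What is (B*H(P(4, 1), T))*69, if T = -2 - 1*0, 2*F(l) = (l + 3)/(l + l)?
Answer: 8211/8 ≈ 1026.4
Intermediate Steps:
F(l) = (3 + l)/(4*l) (F(l) = ((l + 3)/(l + l))/2 = ((3 + l)/((2*l)))/2 = ((3 + l)*(1/(2*l)))/2 = ((3 + l)/(2*l))/2 = (3 + l)/(4*l))
T = -2 (T = -2 + 0 = -2)
H(K, p) = 2 - K - p - (3 + K)/(4*K) (H(K, p) = 2 - ((p + (3 + K)/(4*K)) + K) = 2 - (K + p + (3 + K)/(4*K)) = 2 + (-K - p - (3 + K)/(4*K)) = 2 - K - p - (3 + K)/(4*K))
B = -34
(B*H(P(4, 1), T))*69 = -34*(7/4 - 1*4 - 1*(-2) - ¾/4)*69 = -34*(7/4 - 4 + 2 - ¾*¼)*69 = -34*(7/4 - 4 + 2 - 3/16)*69 = -34*(-7/16)*69 = (119/8)*69 = 8211/8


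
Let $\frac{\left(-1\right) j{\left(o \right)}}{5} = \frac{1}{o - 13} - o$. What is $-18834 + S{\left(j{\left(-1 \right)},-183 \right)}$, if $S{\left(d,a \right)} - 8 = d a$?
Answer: $- \frac{251669}{14} \approx -17976.0$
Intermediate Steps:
$j{\left(o \right)} = - \frac{5}{-13 + o} + 5 o$ ($j{\left(o \right)} = - 5 \left(\frac{1}{o - 13} - o\right) = - 5 \left(\frac{1}{-13 + o} - o\right) = - \frac{5}{-13 + o} + 5 o$)
$S{\left(d,a \right)} = 8 + a d$ ($S{\left(d,a \right)} = 8 + d a = 8 + a d$)
$-18834 + S{\left(j{\left(-1 \right)},-183 \right)} = -18834 - \left(-8 + 183 \frac{5 \left(-1 + \left(-1\right)^{2} - -13\right)}{-13 - 1}\right) = -18834 - \left(-8 + 183 \frac{5 \left(-1 + 1 + 13\right)}{-14}\right) = -18834 - \left(-8 + 183 \cdot 5 \left(- \frac{1}{14}\right) 13\right) = -18834 + \left(8 - - \frac{11895}{14}\right) = -18834 + \left(8 + \frac{11895}{14}\right) = -18834 + \frac{12007}{14} = - \frac{251669}{14}$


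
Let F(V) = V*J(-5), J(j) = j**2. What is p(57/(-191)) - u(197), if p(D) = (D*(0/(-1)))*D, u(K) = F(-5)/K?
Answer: 125/197 ≈ 0.63452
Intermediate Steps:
F(V) = 25*V (F(V) = V*(-5)**2 = V*25 = 25*V)
u(K) = -125/K (u(K) = (25*(-5))/K = -125/K)
p(D) = 0 (p(D) = (D*(0*(-1)))*D = (D*0)*D = 0*D = 0)
p(57/(-191)) - u(197) = 0 - (-125)/197 = 0 - 1*(-125/197) = 0 + 125/197 = 125/197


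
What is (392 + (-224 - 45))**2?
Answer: 15129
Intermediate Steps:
(392 + (-224 - 45))**2 = (392 - 269)**2 = 123**2 = 15129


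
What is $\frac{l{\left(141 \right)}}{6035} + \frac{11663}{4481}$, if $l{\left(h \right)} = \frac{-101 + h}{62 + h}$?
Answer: $\frac{2857715771}{1097939101} \approx 2.6028$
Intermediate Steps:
$l{\left(h \right)} = \frac{-101 + h}{62 + h}$
$\frac{l{\left(141 \right)}}{6035} + \frac{11663}{4481} = \frac{\frac{1}{62 + 141} \left(-101 + 141\right)}{6035} + \frac{11663}{4481} = \frac{1}{203} \cdot 40 \cdot \frac{1}{6035} + 11663 \cdot \frac{1}{4481} = \frac{1}{203} \cdot 40 \cdot \frac{1}{6035} + \frac{11663}{4481} = \frac{40}{203} \cdot \frac{1}{6035} + \frac{11663}{4481} = \frac{8}{245021} + \frac{11663}{4481} = \frac{2857715771}{1097939101}$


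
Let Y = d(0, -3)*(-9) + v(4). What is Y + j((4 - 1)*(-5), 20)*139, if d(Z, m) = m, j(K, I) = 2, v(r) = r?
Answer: 309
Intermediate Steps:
Y = 31 (Y = -3*(-9) + 4 = 27 + 4 = 31)
Y + j((4 - 1)*(-5), 20)*139 = 31 + 2*139 = 31 + 278 = 309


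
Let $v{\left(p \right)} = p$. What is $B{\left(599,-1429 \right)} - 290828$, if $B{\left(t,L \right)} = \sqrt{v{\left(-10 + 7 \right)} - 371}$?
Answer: $-290828 + i \sqrt{374} \approx -2.9083 \cdot 10^{5} + 19.339 i$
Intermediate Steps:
$B{\left(t,L \right)} = i \sqrt{374}$ ($B{\left(t,L \right)} = \sqrt{\left(-10 + 7\right) - 371} = \sqrt{-3 - 371} = \sqrt{-374} = i \sqrt{374}$)
$B{\left(599,-1429 \right)} - 290828 = i \sqrt{374} - 290828 = -290828 + i \sqrt{374}$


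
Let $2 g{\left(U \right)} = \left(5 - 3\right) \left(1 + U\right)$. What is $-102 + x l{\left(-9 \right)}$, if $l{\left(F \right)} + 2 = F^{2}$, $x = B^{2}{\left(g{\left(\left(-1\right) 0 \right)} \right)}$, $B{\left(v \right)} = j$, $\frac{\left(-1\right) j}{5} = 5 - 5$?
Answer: $-102$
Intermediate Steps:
$g{\left(U \right)} = 1 + U$ ($g{\left(U \right)} = \frac{\left(5 - 3\right) \left(1 + U\right)}{2} = \frac{2 \left(1 + U\right)}{2} = \frac{2 + 2 U}{2} = 1 + U$)
$j = 0$ ($j = - 5 \left(5 - 5\right) = \left(-5\right) 0 = 0$)
$B{\left(v \right)} = 0$
$x = 0$ ($x = 0^{2} = 0$)
$l{\left(F \right)} = -2 + F^{2}$
$-102 + x l{\left(-9 \right)} = -102 + 0 \left(-2 + \left(-9\right)^{2}\right) = -102 + 0 \left(-2 + 81\right) = -102 + 0 \cdot 79 = -102 + 0 = -102$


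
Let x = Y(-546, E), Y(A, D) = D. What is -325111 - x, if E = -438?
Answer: -324673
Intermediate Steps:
x = -438
-325111 - x = -325111 - 1*(-438) = -325111 + 438 = -324673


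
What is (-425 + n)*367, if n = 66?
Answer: -131753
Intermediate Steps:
(-425 + n)*367 = (-425 + 66)*367 = -359*367 = -131753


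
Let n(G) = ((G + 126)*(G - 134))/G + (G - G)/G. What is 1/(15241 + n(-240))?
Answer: 20/301267 ≈ 6.6386e-5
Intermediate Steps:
n(G) = (-134 + G)*(126 + G)/G (n(G) = ((126 + G)*(-134 + G))/G + 0/G = ((-134 + G)*(126 + G))/G + 0 = (-134 + G)*(126 + G)/G + 0 = (-134 + G)*(126 + G)/G)
1/(15241 + n(-240)) = 1/(15241 + (-8 - 240 - 16884/(-240))) = 1/(15241 + (-8 - 240 - 16884*(-1/240))) = 1/(15241 + (-8 - 240 + 1407/20)) = 1/(15241 - 3553/20) = 1/(301267/20) = 20/301267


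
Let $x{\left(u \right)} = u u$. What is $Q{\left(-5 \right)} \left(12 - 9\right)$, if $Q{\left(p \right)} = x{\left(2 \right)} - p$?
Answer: $27$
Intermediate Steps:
$x{\left(u \right)} = u^{2}$
$Q{\left(p \right)} = 4 - p$ ($Q{\left(p \right)} = 2^{2} - p = 4 - p$)
$Q{\left(-5 \right)} \left(12 - 9\right) = \left(4 - -5\right) \left(12 - 9\right) = \left(4 + 5\right) 3 = 9 \cdot 3 = 27$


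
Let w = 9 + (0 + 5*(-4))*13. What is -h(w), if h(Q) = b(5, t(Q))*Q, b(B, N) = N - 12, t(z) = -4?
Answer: -4016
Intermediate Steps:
b(B, N) = -12 + N
w = -251 (w = 9 + (0 - 20)*13 = 9 - 20*13 = 9 - 260 = -251)
h(Q) = -16*Q (h(Q) = (-12 - 4)*Q = -16*Q)
-h(w) = -(-16)*(-251) = -1*4016 = -4016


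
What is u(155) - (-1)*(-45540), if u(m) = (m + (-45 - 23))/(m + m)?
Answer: -14117313/310 ≈ -45540.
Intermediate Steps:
u(m) = (-68 + m)/(2*m) (u(m) = (m - 68)/((2*m)) = (-68 + m)*(1/(2*m)) = (-68 + m)/(2*m))
u(155) - (-1)*(-45540) = (1/2)*(-68 + 155)/155 - (-1)*(-45540) = (1/2)*(1/155)*87 - 1*45540 = 87/310 - 45540 = -14117313/310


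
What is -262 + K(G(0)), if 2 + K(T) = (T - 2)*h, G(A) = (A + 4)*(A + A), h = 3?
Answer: -270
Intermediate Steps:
G(A) = 2*A*(4 + A) (G(A) = (4 + A)*(2*A) = 2*A*(4 + A))
K(T) = -8 + 3*T (K(T) = -2 + (T - 2)*3 = -2 + (-2 + T)*3 = -2 + (-6 + 3*T) = -8 + 3*T)
-262 + K(G(0)) = -262 + (-8 + 3*(2*0*(4 + 0))) = -262 + (-8 + 3*(2*0*4)) = -262 + (-8 + 3*0) = -262 + (-8 + 0) = -262 - 8 = -270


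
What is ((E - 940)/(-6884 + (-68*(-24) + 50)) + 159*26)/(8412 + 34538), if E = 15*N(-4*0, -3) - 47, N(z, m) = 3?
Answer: 716867/7447530 ≈ 0.096256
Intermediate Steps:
E = -2 (E = 15*3 - 47 = 45 - 47 = -2)
((E - 940)/(-6884 + (-68*(-24) + 50)) + 159*26)/(8412 + 34538) = ((-2 - 940)/(-6884 + (-68*(-24) + 50)) + 159*26)/(8412 + 34538) = (-942/(-6884 + (1632 + 50)) + 4134)/42950 = (-942/(-6884 + 1682) + 4134)*(1/42950) = (-942/(-5202) + 4134)*(1/42950) = (-942*(-1/5202) + 4134)*(1/42950) = (157/867 + 4134)*(1/42950) = (3584335/867)*(1/42950) = 716867/7447530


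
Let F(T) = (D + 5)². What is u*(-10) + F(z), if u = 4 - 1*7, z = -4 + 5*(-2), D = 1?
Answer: 66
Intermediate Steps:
z = -14 (z = -4 - 10 = -14)
u = -3 (u = 4 - 7 = -3)
F(T) = 36 (F(T) = (1 + 5)² = 6² = 36)
u*(-10) + F(z) = -3*(-10) + 36 = 30 + 36 = 66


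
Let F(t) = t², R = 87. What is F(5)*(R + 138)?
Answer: 5625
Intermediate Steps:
F(5)*(R + 138) = 5²*(87 + 138) = 25*225 = 5625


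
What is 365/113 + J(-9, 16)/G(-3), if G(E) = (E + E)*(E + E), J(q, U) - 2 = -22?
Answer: 2720/1017 ≈ 2.6745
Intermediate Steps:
J(q, U) = -20 (J(q, U) = 2 - 22 = -20)
G(E) = 4*E² (G(E) = (2*E)*(2*E) = 4*E²)
365/113 + J(-9, 16)/G(-3) = 365/113 - 20/(4*(-3)²) = 365*(1/113) - 20/(4*9) = 365/113 - 20/36 = 365/113 - 20*1/36 = 365/113 - 5/9 = 2720/1017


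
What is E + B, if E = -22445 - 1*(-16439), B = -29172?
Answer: -35178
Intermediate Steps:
E = -6006 (E = -22445 + 16439 = -6006)
E + B = -6006 - 29172 = -35178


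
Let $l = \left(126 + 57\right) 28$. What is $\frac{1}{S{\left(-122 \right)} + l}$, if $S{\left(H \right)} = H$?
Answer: $\frac{1}{5002} \approx 0.00019992$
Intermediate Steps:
$l = 5124$ ($l = 183 \cdot 28 = 5124$)
$\frac{1}{S{\left(-122 \right)} + l} = \frac{1}{-122 + 5124} = \frac{1}{5002}$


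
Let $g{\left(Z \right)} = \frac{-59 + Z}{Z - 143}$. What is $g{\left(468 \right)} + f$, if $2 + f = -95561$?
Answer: $- \frac{31057566}{325} \approx -95562.0$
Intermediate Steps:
$f = -95563$ ($f = -2 - 95561 = -95563$)
$g{\left(Z \right)} = \frac{-59 + Z}{-143 + Z}$
$g{\left(468 \right)} + f = \frac{-59 + 468}{-143 + 468} - 95563 = \frac{1}{325} \cdot 409 - 95563 = \frac{409}{325} - 95563 = - \frac{31057566}{325}$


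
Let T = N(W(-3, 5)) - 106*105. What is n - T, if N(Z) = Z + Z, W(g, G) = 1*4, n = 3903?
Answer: 15025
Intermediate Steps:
W(g, G) = 4
N(Z) = 2*Z
T = -11122 (T = 2*4 - 106*105 = 8 - 11130 = -11122)
n - T = 3903 - 1*(-11122) = 3903 + 11122 = 15025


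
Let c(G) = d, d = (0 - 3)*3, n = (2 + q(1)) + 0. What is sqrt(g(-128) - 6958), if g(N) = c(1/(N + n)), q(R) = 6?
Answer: I*sqrt(6967) ≈ 83.469*I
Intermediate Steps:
n = 8 (n = (2 + 6) + 0 = 8 + 0 = 8)
d = -9 (d = -3*3 = -9)
c(G) = -9
g(N) = -9
sqrt(g(-128) - 6958) = sqrt(-9 - 6958) = sqrt(-6967) = I*sqrt(6967)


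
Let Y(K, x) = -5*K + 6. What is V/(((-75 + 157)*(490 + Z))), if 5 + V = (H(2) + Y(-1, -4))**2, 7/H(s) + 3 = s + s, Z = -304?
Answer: 319/15252 ≈ 0.020915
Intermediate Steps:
Y(K, x) = 6 - 5*K
H(s) = 7/(-3 + 2*s) (H(s) = 7/(-3 + (s + s)) = 7/(-3 + 2*s))
V = 319 (V = -5 + (7/(-3 + 2*2) + (6 - 5*(-1)))**2 = -5 + (7/(-3 + 4) + (6 + 5))**2 = -5 + (7/1 + 11)**2 = -5 + (7*1 + 11)**2 = -5 + (7 + 11)**2 = -5 + 18**2 = -5 + 324 = 319)
V/(((-75 + 157)*(490 + Z))) = 319/(((-75 + 157)*(490 - 304))) = 319/((82*186)) = 319/15252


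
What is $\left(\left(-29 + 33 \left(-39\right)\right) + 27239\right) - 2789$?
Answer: $23134$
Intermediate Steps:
$\left(\left(-29 + 33 \left(-39\right)\right) + 27239\right) - 2789 = \left(\left(-29 - 1287\right) + 27239\right) - 2789 = \left(-1316 + 27239\right) - 2789 = 25923 - 2789 = 23134$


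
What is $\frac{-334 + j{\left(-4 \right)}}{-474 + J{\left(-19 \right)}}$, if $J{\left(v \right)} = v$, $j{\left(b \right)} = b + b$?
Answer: $\frac{342}{493} \approx 0.69371$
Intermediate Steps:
$j{\left(b \right)} = 2 b$
$\frac{-334 + j{\left(-4 \right)}}{-474 + J{\left(-19 \right)}} = \frac{-334 + 2 \left(-4\right)}{-474 - 19} = \frac{-334 - 8}{-493} = \left(-342\right) \left(- \frac{1}{493}\right) = \frac{342}{493}$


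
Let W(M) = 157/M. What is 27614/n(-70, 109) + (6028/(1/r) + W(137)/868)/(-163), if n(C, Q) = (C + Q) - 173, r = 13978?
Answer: -671593482162923/1298681636 ≈ -5.1714e+5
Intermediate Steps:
n(C, Q) = -173 + C + Q
27614/n(-70, 109) + (6028/(1/r) + W(137)/868)/(-163) = 27614/(-173 - 70 + 109) + (6028/(1/13978) + (157/137)/868)/(-163) = 27614/(-134) + (6028/(1/13978) + (157*(1/137))*(1/868))*(-1/163) = 27614*(-1/134) + (6028*13978 + (157/137)*(1/868))*(-1/163) = -13807/67 + (84259384 + 157/118916)*(-1/163) = -13807/67 + (10019788907901/118916)*(-1/163) = -13807/67 - 10019788907901/19383308 = -671593482162923/1298681636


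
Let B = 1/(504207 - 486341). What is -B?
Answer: -1/17866 ≈ -5.5972e-5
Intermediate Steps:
B = 1/17866 ≈ 5.5972e-5
-B = -1*1/17866 = -1/17866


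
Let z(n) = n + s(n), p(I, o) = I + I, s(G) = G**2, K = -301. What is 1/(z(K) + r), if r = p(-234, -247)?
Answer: 1/89832 ≈ 1.1132e-5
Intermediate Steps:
p(I, o) = 2*I
r = -468 (r = 2*(-234) = -468)
z(n) = n + n**2
1/(z(K) + r) = 1/(-301*(1 - 301) - 468) = 1/(-301*(-300) - 468) = 1/(90300 - 468) = 1/89832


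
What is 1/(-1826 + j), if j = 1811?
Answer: -1/15 ≈ -0.066667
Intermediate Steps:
1/(-1826 + j) = 1/(-1826 + 1811) = 1/(-15) = -1/15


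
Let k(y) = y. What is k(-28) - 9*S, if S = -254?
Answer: 2258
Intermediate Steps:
k(-28) - 9*S = -28 - 9*(-254) = -28 + 2286 = 2258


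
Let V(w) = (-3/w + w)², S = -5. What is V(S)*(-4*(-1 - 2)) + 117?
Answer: 8733/25 ≈ 349.32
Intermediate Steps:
V(w) = (w - 3/w)²
V(S)*(-4*(-1 - 2)) + 117 = ((-3 + (-5)²)²/(-5)²)*(-4*(-1 - 2)) + 117 = ((-3 + 25)²/25)*(-4*(-3)) + 117 = ((1/25)*22²)*12 + 117 = ((1/25)*484)*12 + 117 = (484/25)*12 + 117 = 5808/25 + 117 = 8733/25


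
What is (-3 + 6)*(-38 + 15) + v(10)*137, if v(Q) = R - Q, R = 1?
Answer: -1302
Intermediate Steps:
v(Q) = 1 - Q
(-3 + 6)*(-38 + 15) + v(10)*137 = (-3 + 6)*(-38 + 15) + (1 - 1*10)*137 = 3*(-23) + (1 - 10)*137 = -69 - 9*137 = -69 - 1233 = -1302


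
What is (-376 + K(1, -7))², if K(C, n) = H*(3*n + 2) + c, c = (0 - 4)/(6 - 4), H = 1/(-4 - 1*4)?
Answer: 9030025/64 ≈ 1.4109e+5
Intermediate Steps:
H = -⅛ (H = 1/(-4 - 4) = 1/(-8) = -⅛ ≈ -0.12500)
c = -2 (c = -4/2 = -4*½ = -2)
K(C, n) = -9/4 - 3*n/8 (K(C, n) = -(3*n + 2)/8 - 2 = -(2 + 3*n)/8 - 2 = (-¼ - 3*n/8) - 2 = -9/4 - 3*n/8)
(-376 + K(1, -7))² = (-376 + (-9/4 - 3/8*(-7)))² = (-376 + (-9/4 + 21/8))² = (-376 + 3/8)² = (-3005/8)² = 9030025/64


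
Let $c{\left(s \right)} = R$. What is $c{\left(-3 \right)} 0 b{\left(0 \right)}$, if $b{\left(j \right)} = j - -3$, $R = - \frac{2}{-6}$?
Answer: $0$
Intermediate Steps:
$R = \frac{1}{3}$ ($R = \left(-2\right) \left(- \frac{1}{6}\right) = \frac{1}{3} \approx 0.33333$)
$b{\left(j \right)} = 3 + j$ ($b{\left(j \right)} = j + 3 = 3 + j$)
$c{\left(s \right)} = \frac{1}{3}$
$c{\left(-3 \right)} 0 b{\left(0 \right)} = \frac{1}{3} \cdot 0 \left(3 + 0\right) = 0 \cdot 3 = 0$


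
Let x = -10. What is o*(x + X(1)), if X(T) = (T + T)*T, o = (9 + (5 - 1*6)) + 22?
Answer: -240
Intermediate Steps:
o = 30 (o = (9 + (5 - 6)) + 22 = (9 - 1) + 22 = 8 + 22 = 30)
X(T) = 2*T² (X(T) = (2*T)*T = 2*T²)
o*(x + X(1)) = 30*(-10 + 2*1²) = 30*(-10 + 2*1) = 30*(-10 + 2) = 30*(-8) = -240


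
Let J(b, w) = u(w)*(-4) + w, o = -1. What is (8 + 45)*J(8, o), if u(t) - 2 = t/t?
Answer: -689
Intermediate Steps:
u(t) = 3 (u(t) = 2 + t/t = 2 + 1 = 3)
J(b, w) = -12 + w (J(b, w) = 3*(-4) + w = -12 + w)
(8 + 45)*J(8, o) = (8 + 45)*(-12 - 1) = 53*(-13) = -689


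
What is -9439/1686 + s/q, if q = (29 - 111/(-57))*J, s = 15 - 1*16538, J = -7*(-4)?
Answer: -38038971/1542128 ≈ -24.667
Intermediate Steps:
J = 28
s = -16523 (s = 15 - 16538 = -16523)
q = 16464/19 (q = (29 - 111/(-57))*28 = (29 - 111*(-1/57))*28 = (29 + 37/19)*28 = (588/19)*28 = 16464/19 ≈ 866.53)
-9439/1686 + s/q = -9439/1686 - 16523/16464/19 = -9439*1/1686 - 16523*19/16464 = -9439/1686 - 313937/16464 = -38038971/1542128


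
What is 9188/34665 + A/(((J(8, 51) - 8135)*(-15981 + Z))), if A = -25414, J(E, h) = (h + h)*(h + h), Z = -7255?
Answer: 242647579651/913812453930 ≈ 0.26553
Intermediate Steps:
J(E, h) = 4*h² (J(E, h) = (2*h)*(2*h) = 4*h²)
9188/34665 + A/(((J(8, 51) - 8135)*(-15981 + Z))) = 9188/34665 - 25414*1/((-15981 - 7255)*(4*51² - 8135)) = 9188*(1/34665) - 25414*(-1/(23236*(4*2601 - 8135))) = 9188/34665 - 25414*(-1/(23236*(10404 - 8135))) = 9188/34665 - 25414/(2269*(-23236)) = 9188/34665 - 25414/(-52722484) = 9188/34665 - 25414*(-1/52722484) = 9188/34665 + 12707/26361242 = 242647579651/913812453930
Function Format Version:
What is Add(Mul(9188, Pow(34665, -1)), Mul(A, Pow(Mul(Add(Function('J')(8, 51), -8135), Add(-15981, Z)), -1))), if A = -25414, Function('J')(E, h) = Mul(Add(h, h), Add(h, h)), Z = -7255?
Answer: Rational(242647579651, 913812453930) ≈ 0.26553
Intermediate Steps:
Function('J')(E, h) = Mul(4, Pow(h, 2)) (Function('J')(E, h) = Mul(Mul(2, h), Mul(2, h)) = Mul(4, Pow(h, 2)))
Add(Mul(9188, Pow(34665, -1)), Mul(A, Pow(Mul(Add(Function('J')(8, 51), -8135), Add(-15981, Z)), -1))) = Add(Mul(9188, Pow(34665, -1)), Mul(-25414, Pow(Mul(Add(Mul(4, Pow(51, 2)), -8135), Add(-15981, -7255)), -1))) = Add(Mul(9188, Rational(1, 34665)), Mul(-25414, Pow(Mul(Add(Mul(4, 2601), -8135), -23236), -1))) = Add(Rational(9188, 34665), Mul(-25414, Pow(Mul(Add(10404, -8135), -23236), -1))) = Add(Rational(9188, 34665), Mul(-25414, Pow(Mul(2269, -23236), -1))) = Add(Rational(9188, 34665), Mul(-25414, Pow(-52722484, -1))) = Add(Rational(9188, 34665), Mul(-25414, Rational(-1, 52722484))) = Add(Rational(9188, 34665), Rational(12707, 26361242)) = Rational(242647579651, 913812453930)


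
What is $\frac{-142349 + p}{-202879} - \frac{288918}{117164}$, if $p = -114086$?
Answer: $- \frac{14285222291}{11885057578} \approx -1.2019$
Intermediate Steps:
$\frac{-142349 + p}{-202879} - \frac{288918}{117164} = \frac{-142349 - 114086}{-202879} - \frac{288918}{117164} = \left(-256435\right) \left(- \frac{1}{202879}\right) - \frac{144459}{58582} = \frac{256435}{202879} - \frac{144459}{58582} = - \frac{14285222291}{11885057578}$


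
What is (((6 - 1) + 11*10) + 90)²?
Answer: 42025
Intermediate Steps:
(((6 - 1) + 11*10) + 90)² = ((5 + 110) + 90)² = (115 + 90)² = 205² = 42025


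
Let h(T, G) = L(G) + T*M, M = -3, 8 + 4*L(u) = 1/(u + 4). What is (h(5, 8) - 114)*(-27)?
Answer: 56583/16 ≈ 3536.4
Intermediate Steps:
L(u) = -2 + 1/(4*(4 + u)) (L(u) = -2 + 1/(4*(u + 4)) = -2 + 1/(4*(4 + u)))
h(T, G) = -3*T + (-31 - 8*G)/(4*(4 + G)) (h(T, G) = (-31 - 8*G)/(4*(4 + G)) + T*(-3) = (-31 - 8*G)/(4*(4 + G)) - 3*T = -3*T + (-31 - 8*G)/(4*(4 + G)))
(h(5, 8) - 114)*(-27) = ((-31 - 8*8 - 12*5*(4 + 8))/(4*(4 + 8)) - 114)*(-27) = ((¼)*(-31 - 64 - 12*5*12)/12 - 114)*(-27) = ((¼)*(1/12)*(-31 - 64 - 720) - 114)*(-27) = ((¼)*(1/12)*(-815) - 114)*(-27) = (-815/48 - 114)*(-27) = -6287/48*(-27) = 56583/16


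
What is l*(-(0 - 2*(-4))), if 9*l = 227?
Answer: -1816/9 ≈ -201.78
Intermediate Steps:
l = 227/9 (l = (⅑)*227 = 227/9 ≈ 25.222)
l*(-(0 - 2*(-4))) = 227*(-(0 - 2*(-4)))/9 = 227*(-(0 + 8))/9 = 227*(-1*8)/9 = (227/9)*(-8) = -1816/9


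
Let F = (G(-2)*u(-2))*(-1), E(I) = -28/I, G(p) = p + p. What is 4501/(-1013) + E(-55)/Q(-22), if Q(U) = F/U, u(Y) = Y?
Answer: -15414/5065 ≈ -3.0432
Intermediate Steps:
G(p) = 2*p
F = -8 (F = ((2*(-2))*(-2))*(-1) = -4*(-2)*(-1) = 8*(-1) = -8)
Q(U) = -8/U
4501/(-1013) + E(-55)/Q(-22) = 4501/(-1013) + (-28/(-55))/((-8/(-22))) = 4501*(-1/1013) + (-28*(-1/55))/((-8*(-1/22))) = -4501/1013 + 28/(55*(4/11)) = -4501/1013 + (28/55)*(11/4) = -4501/1013 + 7/5 = -15414/5065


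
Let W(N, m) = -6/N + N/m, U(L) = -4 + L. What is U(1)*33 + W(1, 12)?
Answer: -1259/12 ≈ -104.92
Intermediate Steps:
U(1)*33 + W(1, 12) = (-4 + 1)*33 + (-6/1 + 1/12) = -3*33 + (-6*1 + 1*(1/12)) = -99 + (-6 + 1/12) = -99 - 71/12 = -1259/12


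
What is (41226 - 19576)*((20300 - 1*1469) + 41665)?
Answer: 1309738400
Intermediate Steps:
(41226 - 19576)*((20300 - 1*1469) + 41665) = 21650*((20300 - 1469) + 41665) = 21650*(18831 + 41665) = 21650*60496 = 1309738400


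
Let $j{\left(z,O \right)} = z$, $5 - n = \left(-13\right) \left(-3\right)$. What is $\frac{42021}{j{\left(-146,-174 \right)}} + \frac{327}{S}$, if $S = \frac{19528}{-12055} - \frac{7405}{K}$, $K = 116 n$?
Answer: $\frac{1755180938937}{1788331078} \approx 981.46$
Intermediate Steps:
$n = -34$ ($n = 5 - \left(-13\right) \left(-3\right) = 5 - 39 = -34$)
$K = -3944$ ($K = 116 \left(-34\right) = -3944$)
$S = \frac{12248843}{47544920}$ ($S = \frac{19528}{-12055} - \frac{7405}{-3944} = 19528 \left(- \frac{1}{12055}\right) - - \frac{7405}{3944} = - \frac{19528}{12055} + \frac{7405}{3944} = \frac{12248843}{47544920} \approx 0.25763$)
$\frac{42021}{j{\left(-146,-174 \right)}} + \frac{327}{S} = \frac{42021}{-146} + \frac{327}{\frac{12248843}{47544920}} = 42021 \left(- \frac{1}{146}\right) + 327 \cdot \frac{47544920}{12248843} = - \frac{42021}{146} + \frac{15547188840}{12248843} = \frac{1755180938937}{1788331078}$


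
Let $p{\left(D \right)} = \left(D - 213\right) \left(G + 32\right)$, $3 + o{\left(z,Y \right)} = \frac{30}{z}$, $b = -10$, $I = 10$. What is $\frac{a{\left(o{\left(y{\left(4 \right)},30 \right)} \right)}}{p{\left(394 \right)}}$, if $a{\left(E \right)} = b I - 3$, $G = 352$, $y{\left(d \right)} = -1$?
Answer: $- \frac{103}{69504} \approx -0.0014819$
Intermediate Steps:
$o{\left(z,Y \right)} = -3 + \frac{30}{z}$
$a{\left(E \right)} = -103$ ($a{\left(E \right)} = \left(-10\right) 10 - 3 = -100 - 3 = -103$)
$p{\left(D \right)} = -81792 + 384 D$ ($p{\left(D \right)} = \left(D - 213\right) \left(352 + 32\right) = \left(-213 + D\right) 384 = -81792 + 384 D$)
$\frac{a{\left(o{\left(y{\left(4 \right)},30 \right)} \right)}}{p{\left(394 \right)}} = - \frac{103}{-81792 + 384 \cdot 394} = - \frac{103}{-81792 + 151296} = - \frac{103}{69504}$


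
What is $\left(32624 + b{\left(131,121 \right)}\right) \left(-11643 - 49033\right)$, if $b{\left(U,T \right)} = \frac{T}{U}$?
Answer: $- \frac{259321032740}{131} \approx -1.9795 \cdot 10^{9}$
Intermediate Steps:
$\left(32624 + b{\left(131,121 \right)}\right) \left(-11643 - 49033\right) = \left(32624 + \frac{121}{131}\right) \left(-11643 - 49033\right) = \left(32624 + 121 \cdot \frac{1}{131}\right) \left(-60676\right) = \left(32624 + \frac{121}{131}\right) \left(-60676\right) = \frac{4273865}{131} \left(-60676\right) = - \frac{259321032740}{131}$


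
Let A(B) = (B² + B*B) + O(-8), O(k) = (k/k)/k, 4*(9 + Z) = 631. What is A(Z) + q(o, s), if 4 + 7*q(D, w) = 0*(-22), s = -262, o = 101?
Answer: 309767/7 ≈ 44252.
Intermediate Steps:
Z = 595/4 (Z = -9 + (¼)*631 = -9 + 631/4 = 595/4 ≈ 148.75)
q(D, w) = -4/7 (q(D, w) = -4/7 + (0*(-22))/7 = -4/7 + (⅐)*0 = -4/7 + 0 = -4/7)
O(k) = 1/k
A(B) = -⅛ + 2*B² (A(B) = (B² + B*B) + 1/(-8) = (B² + B²) - ⅛ = 2*B² - ⅛ = -⅛ + 2*B²)
A(Z) + q(o, s) = (-⅛ + 2*(595/4)²) - 4/7 = (-⅛ + 2*(354025/16)) - 4/7 = (-⅛ + 354025/8) - 4/7 = 44253 - 4/7 = 309767/7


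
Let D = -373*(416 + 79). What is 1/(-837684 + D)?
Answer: -1/1022319 ≈ -9.7817e-7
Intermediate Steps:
D = -184635 (D = -373*495 = -184635)
1/(-837684 + D) = 1/(-837684 - 184635) = 1/(-1022319) = -1/1022319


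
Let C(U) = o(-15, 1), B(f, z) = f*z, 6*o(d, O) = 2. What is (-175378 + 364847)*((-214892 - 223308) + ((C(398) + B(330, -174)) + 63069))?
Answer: -245864826788/3 ≈ -8.1955e+10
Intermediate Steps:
o(d, O) = 1/3 (o(d, O) = (1/6)*2 = 1/3)
C(U) = 1/3
(-175378 + 364847)*((-214892 - 223308) + ((C(398) + B(330, -174)) + 63069)) = (-175378 + 364847)*((-214892 - 223308) + ((1/3 + 330*(-174)) + 63069)) = 189469*(-438200 + ((1/3 - 57420) + 63069)) = 189469*(-438200 + (-172259/3 + 63069)) = 189469*(-438200 + 16948/3) = 189469*(-1297652/3) = -245864826788/3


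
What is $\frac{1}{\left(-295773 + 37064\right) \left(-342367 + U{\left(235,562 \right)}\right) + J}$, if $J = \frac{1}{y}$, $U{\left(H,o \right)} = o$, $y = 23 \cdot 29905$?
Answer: $\frac{687815}{60822125279057176} \approx 1.1309 \cdot 10^{-11}$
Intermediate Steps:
$y = 687815$
$J = \frac{1}{687815} \approx 1.4539 \cdot 10^{-6}$
$\frac{1}{\left(-295773 + 37064\right) \left(-342367 + U{\left(235,562 \right)}\right) + J} = \frac{1}{\left(-295773 + 37064\right) \left(-342367 + 562\right) + \frac{1}{687815}} = \frac{1}{\left(-258709\right) \left(-341805\right) + \frac{1}{687815}} = \frac{1}{88428029745 + \frac{1}{687815}} = \frac{1}{\frac{60822125279057176}{687815}} = \frac{687815}{60822125279057176}$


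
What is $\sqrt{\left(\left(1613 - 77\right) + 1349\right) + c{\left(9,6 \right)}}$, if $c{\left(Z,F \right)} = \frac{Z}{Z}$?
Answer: $\sqrt{2886} \approx 53.721$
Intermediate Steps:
$c{\left(Z,F \right)} = 1$
$\sqrt{\left(\left(1613 - 77\right) + 1349\right) + c{\left(9,6 \right)}} = \sqrt{\left(\left(1613 - 77\right) + 1349\right) + 1} = \sqrt{\left(1536 + 1349\right) + 1} = \sqrt{2885 + 1} = \sqrt{2886}$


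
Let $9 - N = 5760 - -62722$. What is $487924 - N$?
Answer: $556397$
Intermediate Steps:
$N = -68473$ ($N = 9 - \left(5760 - -62722\right) = 9 - \left(5760 + 62722\right) = 9 - 68482 = -68473$)
$487924 - N = 487924 - -68473 = 487924 + 68473 = 556397$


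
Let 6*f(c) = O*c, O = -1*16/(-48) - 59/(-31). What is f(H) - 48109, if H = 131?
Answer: -13408787/279 ≈ -48060.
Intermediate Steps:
O = 208/93 (O = -16*(-1/48) - 59*(-1/31) = ⅓ + 59/31 = 208/93 ≈ 2.2366)
f(c) = 104*c/279 (f(c) = (208*c/93)/6 = 104*c/279)
f(H) - 48109 = (104/279)*131 - 48109 = 13624/279 - 48109 = -13408787/279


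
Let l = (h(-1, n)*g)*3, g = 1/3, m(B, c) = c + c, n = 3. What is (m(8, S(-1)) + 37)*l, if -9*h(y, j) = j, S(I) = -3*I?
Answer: -43/3 ≈ -14.333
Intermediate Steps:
m(B, c) = 2*c
h(y, j) = -j/9
g = ⅓ (g = 1*(⅓) = ⅓ ≈ 0.33333)
l = -⅓ (l = (-⅑*3*(⅓))*3 = -⅓*⅓*3 = -⅑*3 = -⅓ ≈ -0.33333)
(m(8, S(-1)) + 37)*l = (2*(-3*(-1)) + 37)*(-⅓) = (2*3 + 37)*(-⅓) = (6 + 37)*(-⅓) = 43*(-⅓) = -43/3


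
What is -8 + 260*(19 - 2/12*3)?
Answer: 4802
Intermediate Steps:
-8 + 260*(19 - 2/12*3) = -8 + 260*(19 - 2*1/12*3) = -8 + 260*(19 - 1/6*3) = -8 + 260*(19 - 1/2) = -8 + 260*(37/2) = -8 + 4810 = 4802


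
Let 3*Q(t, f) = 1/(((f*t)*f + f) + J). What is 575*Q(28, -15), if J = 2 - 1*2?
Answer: 115/3771 ≈ 0.030496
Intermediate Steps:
J = 0 (J = 2 - 2 = 0)
Q(t, f) = 1/(3*(f + t*f²)) (Q(t, f) = 1/(3*(((f*t)*f + f) + 0)) = 1/(3*((t*f² + f) + 0)) = 1/(3*((f + t*f²) + 0)) = 1/(3*(f + t*f²)))
575*Q(28, -15) = 575*((⅓)/(-15*(1 - 15*28))) = 575*((⅓)*(-1/15)/(1 - 420)) = 575*((⅓)*(-1/15)/(-419)) = 575*((⅓)*(-1/15)*(-1/419)) = 575*(1/18855) = 115/3771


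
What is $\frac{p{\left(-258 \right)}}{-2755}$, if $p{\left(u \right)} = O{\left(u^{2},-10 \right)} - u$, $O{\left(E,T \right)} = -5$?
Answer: $- \frac{253}{2755} \approx -0.091833$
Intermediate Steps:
$p{\left(u \right)} = -5 - u$
$\frac{p{\left(-258 \right)}}{-2755} = \frac{-5 - -258}{-2755} = \left(-5 + 258\right) \left(- \frac{1}{2755}\right) = 253 \left(- \frac{1}{2755}\right) = - \frac{253}{2755}$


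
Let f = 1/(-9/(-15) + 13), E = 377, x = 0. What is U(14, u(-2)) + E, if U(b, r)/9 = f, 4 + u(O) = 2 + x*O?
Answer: 25681/68 ≈ 377.66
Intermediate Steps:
f = 5/68 (f = 1/(-9*(-1/15) + 13) = 1/(⅗ + 13) = 1/(68/5) = 5/68 ≈ 0.073529)
u(O) = -2 (u(O) = -4 + (2 + 0*O) = -4 + (2 + 0) = -4 + 2 = -2)
U(b, r) = 45/68 (U(b, r) = 9*(5/68) = 45/68)
U(14, u(-2)) + E = 45/68 + 377 = 25681/68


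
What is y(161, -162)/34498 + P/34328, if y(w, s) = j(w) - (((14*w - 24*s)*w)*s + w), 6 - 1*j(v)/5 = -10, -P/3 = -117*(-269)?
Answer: 2747968010001/592123672 ≈ 4640.9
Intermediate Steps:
P = -94419 (P = -(-351)*(-269) = -3*31473 = -94419)
j(v) = 80 (j(v) = 30 - 5*(-10) = 30 + 50 = 80)
y(w, s) = 80 - w - s*w*(-24*s + 14*w) (y(w, s) = 80 - (((14*w - 24*s)*w)*s + w) = 80 - (((-24*s + 14*w)*w)*s + w) = 80 - ((w*(-24*s + 14*w))*s + w) = 80 - (s*w*(-24*s + 14*w) + w) = 80 - (w + s*w*(-24*s + 14*w)) = 80 + (-w - s*w*(-24*s + 14*w)) = 80 - w - s*w*(-24*s + 14*w))
y(161, -162)/34498 + P/34328 = (80 - 1*161 - 14*(-162)*161² + 24*161*(-162)²)/34498 - 94419/34328 = (80 - 161 - 14*(-162)*25921 + 24*161*26244)*(1/34498) - 94419*1/34328 = (80 - 161 + 58788828 + 101406816)*(1/34498) - 94419/34328 = 160195563*(1/34498) - 94419/34328 = 160195563/34498 - 94419/34328 = 2747968010001/592123672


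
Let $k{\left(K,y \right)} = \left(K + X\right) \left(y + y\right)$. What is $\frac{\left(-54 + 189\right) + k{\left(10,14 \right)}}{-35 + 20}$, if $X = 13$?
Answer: $- \frac{779}{15} \approx -51.933$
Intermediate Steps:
$k{\left(K,y \right)} = 2 y \left(13 + K\right)$ ($k{\left(K,y \right)} = \left(K + 13\right) \left(y + y\right) = \left(13 + K\right) 2 y = 2 y \left(13 + K\right)$)
$\frac{\left(-54 + 189\right) + k{\left(10,14 \right)}}{-35 + 20} = \frac{\left(-54 + 189\right) + 2 \cdot 14 \left(13 + 10\right)}{-35 + 20} = \frac{135 + 2 \cdot 14 \cdot 23}{-15} = \left(135 + 644\right) \left(- \frac{1}{15}\right) = 779 \left(- \frac{1}{15}\right) = - \frac{779}{15}$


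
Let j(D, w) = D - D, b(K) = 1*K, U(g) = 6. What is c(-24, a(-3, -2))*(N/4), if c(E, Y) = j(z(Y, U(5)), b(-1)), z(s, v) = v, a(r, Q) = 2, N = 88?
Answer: 0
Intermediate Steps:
b(K) = K
j(D, w) = 0
c(E, Y) = 0
c(-24, a(-3, -2))*(N/4) = 0*(88/4) = 0*(88*(¼)) = 0*22 = 0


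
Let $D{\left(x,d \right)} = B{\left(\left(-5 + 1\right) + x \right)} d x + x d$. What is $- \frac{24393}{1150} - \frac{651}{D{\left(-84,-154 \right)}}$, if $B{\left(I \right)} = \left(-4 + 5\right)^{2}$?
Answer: $- \frac{15043913}{708400} \approx -21.236$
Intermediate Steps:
$B{\left(I \right)} = 1$ ($B{\left(I \right)} = 1^{2} = 1$)
$D{\left(x,d \right)} = 2 d x$ ($D{\left(x,d \right)} = 1 d x + x d = d x + d x = 2 d x$)
$- \frac{24393}{1150} - \frac{651}{D{\left(-84,-154 \right)}} = - \frac{24393}{1150} - \frac{651}{2 \left(-154\right) \left(-84\right)} = \left(-24393\right) \frac{1}{1150} - \frac{651}{25872} = - \frac{24393}{1150} - \frac{31}{1232} = - \frac{15043913}{708400}$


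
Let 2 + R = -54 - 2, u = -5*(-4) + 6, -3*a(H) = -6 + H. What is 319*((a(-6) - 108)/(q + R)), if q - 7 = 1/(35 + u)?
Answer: 1011868/1555 ≈ 650.72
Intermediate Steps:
a(H) = 2 - H/3 (a(H) = -(-6 + H)/3 = 2 - H/3)
u = 26 (u = 20 + 6 = 26)
R = -58 (R = -2 + (-54 - 2) = -2 - 56 = -58)
q = 428/61 (q = 7 + 1/(35 + 26) = 7 + 1/61 = 428/61 ≈ 7.0164)
319*((a(-6) - 108)/(q + R)) = 319*(((2 - ⅓*(-6)) - 108)/(428/61 - 58)) = 319*(((2 + 2) - 108)/(-3110/61)) = 319*((4 - 108)*(-61/3110)) = 319*(-104*(-61/3110)) = 319*(3172/1555) = 1011868/1555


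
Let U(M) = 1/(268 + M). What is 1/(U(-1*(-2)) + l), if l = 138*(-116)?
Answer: -270/4322159 ≈ -6.2469e-5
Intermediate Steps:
l = -16008
1/(U(-1*(-2)) + l) = 1/(1/(268 - 1*(-2)) - 16008) = 1/(1/(268 + 2) - 16008) = 1/(1/270 - 16008) = 1/(-4322159/270) = -270/4322159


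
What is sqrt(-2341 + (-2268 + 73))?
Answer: 18*I*sqrt(14) ≈ 67.35*I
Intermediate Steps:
sqrt(-2341 + (-2268 + 73)) = sqrt(-2341 - 2195) = sqrt(-4536) = 18*I*sqrt(14)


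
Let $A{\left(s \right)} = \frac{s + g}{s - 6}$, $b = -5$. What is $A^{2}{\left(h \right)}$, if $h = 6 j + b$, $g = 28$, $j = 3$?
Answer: $\frac{1681}{49} \approx 34.306$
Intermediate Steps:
$h = 13$ ($h = 6 \cdot 3 - 5 = 18 - 5 = 13$)
$A{\left(s \right)} = \frac{28 + s}{-6 + s}$ ($A{\left(s \right)} = \frac{s + 28}{s - 6} = \frac{28 + s}{-6 + s}$)
$A^{2}{\left(h \right)} = \left(\frac{28 + 13}{-6 + 13}\right)^{2} = \left(\frac{1}{7} \cdot 41\right)^{2} = \left(\frac{41}{7}\right)^{2} = \frac{1681}{49}$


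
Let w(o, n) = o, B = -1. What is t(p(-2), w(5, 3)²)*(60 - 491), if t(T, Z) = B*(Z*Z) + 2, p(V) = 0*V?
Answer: 268513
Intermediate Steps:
p(V) = 0
t(T, Z) = 2 - Z² (t(T, Z) = -Z*Z + 2 = -Z² + 2 = 2 - Z²)
t(p(-2), w(5, 3)²)*(60 - 491) = (2 - (5²)²)*(60 - 491) = (2 - 1*25²)*(-431) = (2 - 1*625)*(-431) = (2 - 625)*(-431) = -623*(-431) = 268513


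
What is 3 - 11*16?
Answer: -173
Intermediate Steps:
3 - 11*16 = 3 - 176 = -173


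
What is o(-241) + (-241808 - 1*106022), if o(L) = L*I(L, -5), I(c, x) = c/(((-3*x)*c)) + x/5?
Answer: -5214076/15 ≈ -3.4761e+5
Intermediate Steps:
I(c, x) = -1/(3*x) + x/5 (I(c, x) = c/((-3*c*x)) + x*(⅕) = c*(-1/(3*c*x)) + x/5 = -1/(3*x) + x/5)
o(L) = -14*L/15 (o(L) = L*(-⅓/(-5) + (⅕)*(-5)) = L*(-⅓*(-⅕) - 1) = L*(1/15 - 1) = L*(-14/15) = -14*L/15)
o(-241) + (-241808 - 1*106022) = -14/15*(-241) + (-241808 - 1*106022) = 3374/15 + (-241808 - 106022) = 3374/15 - 347830 = -5214076/15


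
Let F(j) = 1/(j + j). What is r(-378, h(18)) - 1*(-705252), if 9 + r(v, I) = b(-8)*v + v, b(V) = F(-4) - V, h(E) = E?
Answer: 2807553/4 ≈ 7.0189e+5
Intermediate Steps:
F(j) = 1/(2*j)
b(V) = -⅛ - V (b(V) = (½)/(-4) - V = (½)*(-¼) - V = -⅛ - V)
r(v, I) = -9 + 71*v/8 (r(v, I) = -9 + ((-⅛ - 1*(-8))*v + v) = -9 + ((-⅛ + 8)*v + v) = -9 + (63*v/8 + v) = -9 + 71*v/8)
r(-378, h(18)) - 1*(-705252) = (-9 + (71/8)*(-378)) - 1*(-705252) = (-9 - 13419/4) + 705252 = -13455/4 + 705252 = 2807553/4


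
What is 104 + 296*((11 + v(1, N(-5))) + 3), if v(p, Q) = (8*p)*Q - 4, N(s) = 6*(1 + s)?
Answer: -53768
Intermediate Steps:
N(s) = 6 + 6*s
v(p, Q) = -4 + 8*Q*p (v(p, Q) = 8*Q*p - 4 = -4 + 8*Q*p)
104 + 296*((11 + v(1, N(-5))) + 3) = 104 + 296*((11 + (-4 + 8*(6 + 6*(-5))*1)) + 3) = 104 + 296*((11 + (-4 + 8*(6 - 30)*1)) + 3) = 104 + 296*((11 + (-4 + 8*(-24)*1)) + 3) = 104 + 296*((11 + (-4 - 192)) + 3) = 104 + 296*((11 - 196) + 3) = 104 + 296*(-185 + 3) = 104 + 296*(-182) = 104 - 53872 = -53768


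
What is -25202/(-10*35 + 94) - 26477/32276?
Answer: 100830205/1032832 ≈ 97.625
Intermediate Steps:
-25202/(-10*35 + 94) - 26477/32276 = -25202/(-350 + 94) - 26477*1/32276 = -25202/(-256) - 26477/32276 = -25202*(-1/256) - 26477/32276 = 12601/128 - 26477/32276 = 100830205/1032832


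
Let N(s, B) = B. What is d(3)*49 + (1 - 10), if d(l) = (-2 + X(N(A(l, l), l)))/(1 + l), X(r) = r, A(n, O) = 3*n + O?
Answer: 13/4 ≈ 3.2500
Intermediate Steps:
A(n, O) = O + 3*n
d(l) = (-2 + l)/(1 + l)
d(3)*49 + (1 - 10) = ((-2 + 3)/(1 + 3))*49 + (1 - 10) = (1/4)*49 - 9 = ((¼)*1)*49 - 9 = (¼)*49 - 9 = 49/4 - 9 = 13/4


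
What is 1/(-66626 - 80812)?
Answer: -1/147438 ≈ -6.7825e-6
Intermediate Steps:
1/(-66626 - 80812) = 1/(-147438) = -1/147438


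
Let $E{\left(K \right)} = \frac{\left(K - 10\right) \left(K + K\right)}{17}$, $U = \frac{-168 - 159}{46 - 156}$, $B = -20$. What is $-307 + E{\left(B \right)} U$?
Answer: $- \frac{18169}{187} \approx -97.16$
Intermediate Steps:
$U = \frac{327}{110}$ ($U = - \frac{327}{-110} = \left(-327\right) \left(- \frac{1}{110}\right) = \frac{327}{110} \approx 2.9727$)
$E{\left(K \right)} = \frac{2 K \left(-10 + K\right)}{17}$ ($E{\left(K \right)} = \left(-10 + K\right) 2 K \frac{1}{17} = 2 K \left(-10 + K\right) \frac{1}{17} = \frac{2 K \left(-10 + K\right)}{17}$)
$-307 + E{\left(B \right)} U = -307 + \frac{2}{17} \left(-20\right) \left(-10 - 20\right) \frac{327}{110} = -307 + \frac{2}{17} \left(-20\right) \left(-30\right) \frac{327}{110} = -307 + \frac{1200}{17} \cdot \frac{327}{110} = -307 + \frac{39240}{187} = - \frac{18169}{187}$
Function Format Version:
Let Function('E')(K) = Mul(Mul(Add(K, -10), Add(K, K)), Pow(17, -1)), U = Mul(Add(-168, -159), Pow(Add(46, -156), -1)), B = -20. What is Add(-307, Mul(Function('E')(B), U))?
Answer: Rational(-18169, 187) ≈ -97.160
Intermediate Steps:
U = Rational(327, 110) (U = Mul(-327, Pow(-110, -1)) = Mul(-327, Rational(-1, 110)) = Rational(327, 110) ≈ 2.9727)
Function('E')(K) = Mul(Rational(2, 17), K, Add(-10, K)) (Function('E')(K) = Mul(Mul(Add(-10, K), Mul(2, K)), Rational(1, 17)) = Mul(Mul(2, K, Add(-10, K)), Rational(1, 17)) = Mul(Rational(2, 17), K, Add(-10, K)))
Add(-307, Mul(Function('E')(B), U)) = Add(-307, Mul(Mul(Rational(2, 17), -20, Add(-10, -20)), Rational(327, 110))) = Add(-307, Mul(Mul(Rational(2, 17), -20, -30), Rational(327, 110))) = Add(-307, Mul(Rational(1200, 17), Rational(327, 110))) = Add(-307, Rational(39240, 187)) = Rational(-18169, 187)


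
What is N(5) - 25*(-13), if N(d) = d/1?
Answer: 330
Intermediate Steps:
N(d) = d (N(d) = d*1 = d)
N(5) - 25*(-13) = 5 - 25*(-13) = 5 + 325 = 330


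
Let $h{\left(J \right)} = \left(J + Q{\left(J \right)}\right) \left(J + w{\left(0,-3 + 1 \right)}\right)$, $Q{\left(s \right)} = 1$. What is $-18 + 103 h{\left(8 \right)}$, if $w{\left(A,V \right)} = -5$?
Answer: $2763$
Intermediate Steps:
$h{\left(J \right)} = \left(1 + J\right) \left(-5 + J\right)$ ($h{\left(J \right)} = \left(J + 1\right) \left(J - 5\right) = \left(1 + J\right) \left(-5 + J\right)$)
$-18 + 103 h{\left(8 \right)} = -18 + 103 \left(-5 + 8^{2} - 32\right) = -18 + 103 \left(-5 + 64 - 32\right) = -18 + 103 \cdot 27 = -18 + 2781 = 2763$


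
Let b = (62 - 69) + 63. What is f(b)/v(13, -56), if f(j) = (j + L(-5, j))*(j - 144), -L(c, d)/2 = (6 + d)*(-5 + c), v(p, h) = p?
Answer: -114048/13 ≈ -8772.9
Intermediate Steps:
L(c, d) = -2*(-5 + c)*(6 + d) (L(c, d) = -2*(6 + d)*(-5 + c) = -2*(-5 + c)*(6 + d))
b = 56 (b = -7 + 63 = 56)
f(j) = (-144 + j)*(120 + 21*j) (f(j) = (j + (60 - 12*(-5) + 10*j - 2*(-5)*j))*(j - 144) = (j + (60 + 60 + 10*j + 10*j))*(-144 + j) = (j + (120 + 20*j))*(-144 + j) = (120 + 21*j)*(-144 + j) = (-144 + j)*(120 + 21*j))
f(b)/v(13, -56) = (-17280 - 2904*56 + 21*56²)/13 = (-17280 - 162624 + 21*3136)*(1/13) = (-17280 - 162624 + 65856)*(1/13) = -114048*1/13 = -114048/13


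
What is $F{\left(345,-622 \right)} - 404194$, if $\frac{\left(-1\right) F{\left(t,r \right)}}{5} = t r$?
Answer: $668756$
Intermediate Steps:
$F{\left(t,r \right)} = - 5 r t$ ($F{\left(t,r \right)} = - 5 t r = - 5 r t$)
$F{\left(345,-622 \right)} - 404194 = \left(-5\right) \left(-622\right) 345 - 404194 = 1072950 - 404194 = 668756$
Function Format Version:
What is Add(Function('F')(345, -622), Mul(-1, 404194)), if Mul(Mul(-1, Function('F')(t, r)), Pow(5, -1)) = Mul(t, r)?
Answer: 668756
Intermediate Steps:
Function('F')(t, r) = Mul(-5, r, t) (Function('F')(t, r) = Mul(-5, Mul(t, r)) = Mul(-5, Mul(r, t)) = Mul(-5, r, t))
Add(Function('F')(345, -622), Mul(-1, 404194)) = Add(Mul(-5, -622, 345), Mul(-1, 404194)) = Add(1072950, -404194) = 668756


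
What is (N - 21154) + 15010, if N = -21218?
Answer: -27362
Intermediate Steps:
(N - 21154) + 15010 = (-21218 - 21154) + 15010 = -42372 + 15010 = -27362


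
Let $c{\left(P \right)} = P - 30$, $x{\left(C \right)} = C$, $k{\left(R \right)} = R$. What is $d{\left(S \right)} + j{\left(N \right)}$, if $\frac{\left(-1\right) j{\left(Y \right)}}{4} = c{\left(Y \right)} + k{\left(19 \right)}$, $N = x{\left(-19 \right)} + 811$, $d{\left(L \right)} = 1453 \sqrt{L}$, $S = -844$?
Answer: $-3124 + 2906 i \sqrt{211} \approx -3124.0 + 42212.0 i$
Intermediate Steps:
$c{\left(P \right)} = -30 + P$
$N = 792$ ($N = -19 + 811 = 792$)
$j{\left(Y \right)} = 44 - 4 Y$ ($j{\left(Y \right)} = - 4 \left(\left(-30 + Y\right) + 19\right) = - 4 \left(-11 + Y\right) = 44 - 4 Y$)
$d{\left(S \right)} + j{\left(N \right)} = 1453 \sqrt{-844} + \left(44 - 3168\right) = 1453 \cdot 2 i \sqrt{211} + \left(44 - 3168\right) = 2906 i \sqrt{211} - 3124 = -3124 + 2906 i \sqrt{211}$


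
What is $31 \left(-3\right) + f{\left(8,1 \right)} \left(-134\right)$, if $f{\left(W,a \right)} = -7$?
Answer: $845$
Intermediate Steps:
$31 \left(-3\right) + f{\left(8,1 \right)} \left(-134\right) = 31 \left(-3\right) - -938 = -93 + 938 = 845$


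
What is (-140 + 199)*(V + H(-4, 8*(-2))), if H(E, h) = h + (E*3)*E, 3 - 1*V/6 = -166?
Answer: 61714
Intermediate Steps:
V = 1014 (V = 18 - 6*(-166) = 18 + 996 = 1014)
H(E, h) = h + 3*E² (H(E, h) = h + (3*E)*E = h + 3*E²)
(-140 + 199)*(V + H(-4, 8*(-2))) = (-140 + 199)*(1014 + (8*(-2) + 3*(-4)²)) = 59*(1014 + (-16 + 3*16)) = 59*(1014 + (-16 + 48)) = 59*(1014 + 32) = 59*1046 = 61714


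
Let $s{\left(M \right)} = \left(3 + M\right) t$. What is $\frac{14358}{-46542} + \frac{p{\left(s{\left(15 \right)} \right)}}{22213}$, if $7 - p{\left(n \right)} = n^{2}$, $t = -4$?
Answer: $- \frac{93313698}{172306241} \approx -0.54156$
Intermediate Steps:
$s{\left(M \right)} = -12 - 4 M$ ($s{\left(M \right)} = \left(3 + M\right) \left(-4\right) = -12 - 4 M$)
$p{\left(n \right)} = 7 - n^{2}$
$\frac{14358}{-46542} + \frac{p{\left(s{\left(15 \right)} \right)}}{22213} = \frac{14358}{-46542} + \frac{7 - \left(-12 - 60\right)^{2}}{22213} = 14358 \left(- \frac{1}{46542}\right) + \left(7 - \left(-12 - 60\right)^{2}\right) \frac{1}{22213} = - \frac{2393}{7757} + \left(7 - \left(-72\right)^{2}\right) \frac{1}{22213} = - \frac{2393}{7757} + \left(7 - 5184\right) \frac{1}{22213} = - \frac{2393}{7757} - \frac{5177}{22213} = - \frac{93313698}{172306241}$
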